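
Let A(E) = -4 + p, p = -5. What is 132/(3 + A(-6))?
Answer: -22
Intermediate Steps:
A(E) = -9 (A(E) = -4 - 5 = -9)
132/(3 + A(-6)) = 132/(3 - 9) = 132/(-6) = -1/6*132 = -22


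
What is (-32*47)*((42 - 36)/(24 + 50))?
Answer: -4512/37 ≈ -121.95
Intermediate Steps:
(-32*47)*((42 - 36)/(24 + 50)) = -9024/74 = -1504*3/37 = -4512/37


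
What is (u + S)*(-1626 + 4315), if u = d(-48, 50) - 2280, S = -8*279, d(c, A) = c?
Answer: -12261840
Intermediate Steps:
S = -2232
u = -2328 (u = -48 - 2280 = -2328)
(u + S)*(-1626 + 4315) = (-2328 - 2232)*(-1626 + 4315) = -4560*2689 = -12261840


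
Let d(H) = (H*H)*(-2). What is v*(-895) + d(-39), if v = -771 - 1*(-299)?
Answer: 419398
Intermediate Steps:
v = -472 (v = -771 + 299 = -472)
d(H) = -2*H² (d(H) = H²*(-2) = -2*H²)
v*(-895) + d(-39) = -472*(-895) - 2*(-39)² = 422440 - 2*1521 = 422440 - 3042 = 419398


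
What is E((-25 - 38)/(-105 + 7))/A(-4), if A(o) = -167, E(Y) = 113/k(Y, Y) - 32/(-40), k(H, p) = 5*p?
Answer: -1618/7515 ≈ -0.21530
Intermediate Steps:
E(Y) = 4/5 + 113/(5*Y) (E(Y) = 113/((5*Y)) - 32/(-40) = 113*(1/(5*Y)) - 32*(-1/40) = 113/(5*Y) + 4/5 = 4/5 + 113/(5*Y))
E((-25 - 38)/(-105 + 7))/A(-4) = ((113 + 4*((-25 - 38)/(-105 + 7)))/(5*(((-25 - 38)/(-105 + 7)))))/(-167) = ((113 + 4*(-63/(-98)))/(5*((-63/(-98)))))*(-1/167) = ((113 + 4*(-63*(-1/98)))/(5*((-63*(-1/98)))))*(-1/167) = ((113 + 4*(9/14))/(5*(9/14)))*(-1/167) = ((1/5)*(14/9)*(113 + 18/7))*(-1/167) = ((1/5)*(14/9)*(809/7))*(-1/167) = (1618/45)*(-1/167) = -1618/7515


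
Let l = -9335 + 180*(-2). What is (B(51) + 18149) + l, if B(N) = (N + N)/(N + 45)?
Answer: 135281/16 ≈ 8455.1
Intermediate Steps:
l = -9695 (l = -9335 - 360 = -9695)
B(N) = 2*N/(45 + N) (B(N) = (2*N)/(45 + N) = 2*N/(45 + N))
(B(51) + 18149) + l = (2*51/(45 + 51) + 18149) - 9695 = (2*51/96 + 18149) - 9695 = (2*51*(1/96) + 18149) - 9695 = (17/16 + 18149) - 9695 = 290401/16 - 9695 = 135281/16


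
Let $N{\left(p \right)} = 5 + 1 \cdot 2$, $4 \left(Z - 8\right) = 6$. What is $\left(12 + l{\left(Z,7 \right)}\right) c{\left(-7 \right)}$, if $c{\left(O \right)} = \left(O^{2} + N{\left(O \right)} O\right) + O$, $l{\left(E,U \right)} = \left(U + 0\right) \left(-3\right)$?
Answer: $63$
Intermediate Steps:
$Z = \frac{19}{2}$ ($Z = 8 + \frac{1}{4} \cdot 6 = 8 + \frac{3}{2} = \frac{19}{2} \approx 9.5$)
$l{\left(E,U \right)} = - 3 U$ ($l{\left(E,U \right)} = U \left(-3\right) = - 3 U$)
$N{\left(p \right)} = 7$ ($N{\left(p \right)} = 5 + 2 = 7$)
$c{\left(O \right)} = O^{2} + 8 O$ ($c{\left(O \right)} = \left(O^{2} + 7 O\right) + O = O^{2} + 8 O$)
$\left(12 + l{\left(Z,7 \right)}\right) c{\left(-7 \right)} = \left(12 - 21\right) \left(- 7 \left(8 - 7\right)\right) = \left(12 - 21\right) \left(\left(-7\right) 1\right) = \left(-9\right) \left(-7\right) = 63$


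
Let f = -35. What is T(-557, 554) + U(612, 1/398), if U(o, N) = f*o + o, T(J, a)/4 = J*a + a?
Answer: -1252904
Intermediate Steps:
T(J, a) = 4*a + 4*J*a (T(J, a) = 4*(J*a + a) = 4*(a + J*a) = 4*a + 4*J*a)
U(o, N) = -34*o (U(o, N) = -35*o + o = -34*o)
T(-557, 554) + U(612, 1/398) = 4*554*(1 - 557) - 34*612 = 4*554*(-556) - 20808 = -1232096 - 20808 = -1252904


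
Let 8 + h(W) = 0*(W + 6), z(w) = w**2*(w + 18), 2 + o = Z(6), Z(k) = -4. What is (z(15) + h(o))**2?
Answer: 55011889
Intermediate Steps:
o = -6 (o = -2 - 4 = -6)
z(w) = w**2*(18 + w)
h(W) = -8 (h(W) = -8 + 0*(W + 6) = -8 + 0*(6 + W) = -8 + 0 = -8)
(z(15) + h(o))**2 = (15**2*(18 + 15) - 8)**2 = (225*33 - 8)**2 = (7425 - 8)**2 = 7417**2 = 55011889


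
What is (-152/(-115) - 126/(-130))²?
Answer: 469225/89401 ≈ 5.2485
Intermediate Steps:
(-152/(-115) - 126/(-130))² = (-152*(-1/115) - 126*(-1/130))² = (152/115 + 63/65)² = (685/299)² = 469225/89401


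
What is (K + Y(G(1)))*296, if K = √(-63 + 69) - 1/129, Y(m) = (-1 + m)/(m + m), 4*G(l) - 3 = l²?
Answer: -296/129 + 296*√6 ≈ 722.75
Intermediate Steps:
G(l) = ¾ + l²/4
Y(m) = (-1 + m)/(2*m) (Y(m) = (-1 + m)/((2*m)) = (-1 + m)*(1/(2*m)) = (-1 + m)/(2*m))
K = -1/129 + √6 (K = √6 - 1*1/129 = √6 - 1/129 = -1/129 + √6 ≈ 2.4417)
(K + Y(G(1)))*296 = ((-1/129 + √6) + (-1 + (¾ + (¼)*1²))/(2*(¾ + (¼)*1²)))*296 = ((-1/129 + √6) + (-1 + (¾ + (¼)*1))/(2*(¾ + (¼)*1)))*296 = ((-1/129 + √6) + (-1 + (¾ + ¼))/(2*(¾ + ¼)))*296 = ((-1/129 + √6) + (½)*(-1 + 1)/1)*296 = ((-1/129 + √6) + (½)*1*0)*296 = ((-1/129 + √6) + 0)*296 = (-1/129 + √6)*296 = -296/129 + 296*√6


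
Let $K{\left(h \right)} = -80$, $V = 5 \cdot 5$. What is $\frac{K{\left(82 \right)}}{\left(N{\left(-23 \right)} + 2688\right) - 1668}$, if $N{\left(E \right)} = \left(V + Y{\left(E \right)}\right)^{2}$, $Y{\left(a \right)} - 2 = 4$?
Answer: $- \frac{80}{1981} \approx -0.040384$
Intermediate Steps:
$Y{\left(a \right)} = 6$ ($Y{\left(a \right)} = 2 + 4 = 6$)
$V = 25$
$N{\left(E \right)} = 961$ ($N{\left(E \right)} = \left(25 + 6\right)^{2} = 31^{2} = 961$)
$\frac{K{\left(82 \right)}}{\left(N{\left(-23 \right)} + 2688\right) - 1668} = - \frac{80}{\left(961 + 2688\right) - 1668} = - \frac{80}{3649 - 1668} = - \frac{80}{1981}$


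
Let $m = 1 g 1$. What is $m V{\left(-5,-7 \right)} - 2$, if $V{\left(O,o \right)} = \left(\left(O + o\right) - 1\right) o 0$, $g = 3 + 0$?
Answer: $-2$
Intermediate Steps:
$g = 3$
$V{\left(O,o \right)} = 0$ ($V{\left(O,o \right)} = \left(-1 + O + o\right) o 0 = o \left(-1 + O + o\right) 0 = 0$)
$m = 3$ ($m = 1 \cdot 3 \cdot 1 = 3 \cdot 1 = 3$)
$m V{\left(-5,-7 \right)} - 2 = 3 \cdot 0 - 2 = 0 - 2 = -2$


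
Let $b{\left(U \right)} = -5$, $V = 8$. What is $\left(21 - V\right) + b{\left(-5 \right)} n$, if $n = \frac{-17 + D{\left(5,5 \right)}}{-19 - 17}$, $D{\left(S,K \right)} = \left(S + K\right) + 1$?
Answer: $\frac{73}{6} \approx 12.167$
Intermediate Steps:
$D{\left(S,K \right)} = 1 + K + S$ ($D{\left(S,K \right)} = \left(K + S\right) + 1 = 1 + K + S$)
$n = \frac{1}{6}$ ($n = \frac{-17 + \left(1 + 5 + 5\right)}{-19 - 17} = \frac{-17 + 11}{-36} = \left(-6\right) \left(- \frac{1}{36}\right) = \frac{1}{6} \approx 0.16667$)
$\left(21 - V\right) + b{\left(-5 \right)} n = \left(21 - 8\right) - \frac{5}{6} = 13 - \frac{5}{6} = \frac{73}{6}$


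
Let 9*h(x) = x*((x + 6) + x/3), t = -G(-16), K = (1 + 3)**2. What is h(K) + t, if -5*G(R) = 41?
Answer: 7667/135 ≈ 56.793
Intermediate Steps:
G(R) = -41/5 (G(R) = -1/5*41 = -41/5)
K = 16 (K = 4**2 = 16)
t = 41/5 (t = -1*(-41/5) = 41/5 ≈ 8.2000)
h(x) = x*(6 + 4*x/3)/9 (h(x) = (x*((x + 6) + x/3))/9 = (x*((6 + x) + x*(1/3)))/9 = (x*((6 + x) + x/3))/9 = (x*(6 + 4*x/3))/9 = x*(6 + 4*x/3)/9)
h(K) + t = (2/27)*16*(9 + 2*16) + 41/5 = (2/27)*16*(9 + 32) + 41/5 = (2/27)*16*41 + 41/5 = 1312/27 + 41/5 = 7667/135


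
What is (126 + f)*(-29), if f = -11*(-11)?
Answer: -7163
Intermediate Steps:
f = 121
(126 + f)*(-29) = (126 + 121)*(-29) = 247*(-29) = -7163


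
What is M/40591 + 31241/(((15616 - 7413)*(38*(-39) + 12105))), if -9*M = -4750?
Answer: 141776719543/10611356331537 ≈ 0.013361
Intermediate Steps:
M = 4750/9 (M = -1/9*(-4750) = 4750/9 ≈ 527.78)
M/40591 + 31241/(((15616 - 7413)*(38*(-39) + 12105))) = (4750/9)/40591 + 31241/(((15616 - 7413)*(38*(-39) + 12105))) = (4750/9)*(1/40591) + 31241/((8203*(-1482 + 12105))) = 4750/365319 + 31241/((8203*10623)) = 4750/365319 + 31241/87140469 = 141776719543/10611356331537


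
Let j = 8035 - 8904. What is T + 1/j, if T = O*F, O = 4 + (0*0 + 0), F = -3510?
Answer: -12200761/869 ≈ -14040.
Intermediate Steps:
j = -869
O = 4 (O = 4 + (0 + 0) = 4 + 0 = 4)
T = -14040 (T = 4*(-3510) = -14040)
T + 1/j = -14040 + 1/(-869) = -14040 - 1/869 = -12200761/869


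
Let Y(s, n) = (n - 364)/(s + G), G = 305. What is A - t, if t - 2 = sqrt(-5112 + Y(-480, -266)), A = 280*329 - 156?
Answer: 91962 - 3*I*sqrt(14190)/5 ≈ 91962.0 - 71.473*I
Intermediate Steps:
Y(s, n) = (-364 + n)/(305 + s) (Y(s, n) = (n - 364)/(s + 305) = (-364 + n)/(305 + s))
A = 91964 (A = 92120 - 156 = 91964)
t = 2 + 3*I*sqrt(14190)/5 (t = 2 + sqrt(-5112 + (-364 - 266)/(305 - 480)) = 2 + sqrt(-5112 - 630/(-175)) = 2 + sqrt(-5112 - 1/175*(-630)) = 2 + sqrt(-5112 + 18/5) = 2 + sqrt(-25542/5) = 2 + 3*I*sqrt(14190)/5 ≈ 2.0 + 71.473*I)
A - t = 91964 - (2 + 3*I*sqrt(14190)/5) = 91964 + (-2 - 3*I*sqrt(14190)/5) = 91962 - 3*I*sqrt(14190)/5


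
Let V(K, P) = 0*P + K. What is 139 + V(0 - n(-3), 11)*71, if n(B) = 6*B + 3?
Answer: 1204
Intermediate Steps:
n(B) = 3 + 6*B
V(K, P) = K (V(K, P) = 0 + K = K)
139 + V(0 - n(-3), 11)*71 = 139 + (0 - (3 + 6*(-3)))*71 = 139 + (0 - (3 - 18))*71 = 139 + (0 - 1*(-15))*71 = 139 + (0 + 15)*71 = 139 + 15*71 = 139 + 1065 = 1204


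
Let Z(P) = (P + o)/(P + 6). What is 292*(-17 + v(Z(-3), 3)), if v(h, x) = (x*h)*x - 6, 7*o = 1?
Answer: -64532/7 ≈ -9218.9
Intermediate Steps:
o = ⅐ (o = (⅐)*1 = ⅐ ≈ 0.14286)
Z(P) = (⅐ + P)/(6 + P) (Z(P) = (P + ⅐)/(P + 6) = (⅐ + P)/(6 + P))
v(h, x) = -6 + h*x² (v(h, x) = (h*x)*x - 6 = h*x² - 6 = -6 + h*x²)
292*(-17 + v(Z(-3), 3)) = 292*(-17 + (-6 + ((⅐ - 3)/(6 - 3))*3²)) = 292*(-17 + (-6 + (-20/7/3)*9)) = 292*(-17 + (-6 + ((⅓)*(-20/7))*9)) = 292*(-17 + (-6 - 20/21*9)) = 292*(-17 + (-6 - 60/7)) = 292*(-17 - 102/7) = 292*(-221/7) = -64532/7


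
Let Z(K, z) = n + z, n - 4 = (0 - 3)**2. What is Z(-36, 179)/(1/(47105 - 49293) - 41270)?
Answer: -140032/30099587 ≈ -0.0046523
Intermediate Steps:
n = 13 (n = 4 + (0 - 3)**2 = 4 + (-3)**2 = 4 + 9 = 13)
Z(K, z) = 13 + z
Z(-36, 179)/(1/(47105 - 49293) - 41270) = (13 + 179)/(1/(47105 - 49293) - 41270) = 192/(1/(-2188) - 41270) = 192/(-1/2188 - 41270) = 192/(-90298761/2188) = 192*(-2188/90298761) = -140032/30099587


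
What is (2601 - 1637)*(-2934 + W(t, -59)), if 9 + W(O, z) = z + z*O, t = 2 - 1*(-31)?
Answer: -4770836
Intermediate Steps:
t = 33 (t = 2 + 31 = 33)
W(O, z) = -9 + z + O*z (W(O, z) = -9 + (z + z*O) = -9 + (z + O*z) = -9 + z + O*z)
(2601 - 1637)*(-2934 + W(t, -59)) = (2601 - 1637)*(-2934 + (-9 - 59 + 33*(-59))) = 964*(-2934 + (-9 - 59 - 1947)) = 964*(-2934 - 2015) = 964*(-4949) = -4770836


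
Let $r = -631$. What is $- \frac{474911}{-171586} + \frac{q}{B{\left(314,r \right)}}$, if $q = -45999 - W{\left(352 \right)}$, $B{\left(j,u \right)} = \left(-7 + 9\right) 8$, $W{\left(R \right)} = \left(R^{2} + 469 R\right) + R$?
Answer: $- \frac{28766282711}{1372688} \approx -20956.0$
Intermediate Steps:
$W{\left(R \right)} = R^{2} + 470 R$
$B{\left(j,u \right)} = 16$ ($B{\left(j,u \right)} = 2 \cdot 8 = 16$)
$q = -335343$ ($q = -45999 - 352 \left(470 + 352\right) = -45999 - 352 \cdot 822 = -45999 - 289344 = -335343$)
$- \frac{474911}{-171586} + \frac{q}{B{\left(314,r \right)}} = - \frac{474911}{-171586} - \frac{335343}{16} = \left(-474911\right) \left(- \frac{1}{171586}\right) - \frac{335343}{16} = \frac{474911}{171586} - \frac{335343}{16} = - \frac{28766282711}{1372688}$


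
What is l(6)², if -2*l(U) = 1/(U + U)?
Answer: 1/576 ≈ 0.0017361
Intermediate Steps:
l(U) = -1/(4*U) (l(U) = -1/(2*(U + U)) = -1/(2*U)/2 = -1/(4*U))
l(6)² = (-¼/6)² = (-¼*⅙)² = (-1/24)² = 1/576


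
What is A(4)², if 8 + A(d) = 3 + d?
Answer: 1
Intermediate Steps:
A(d) = -5 + d (A(d) = -8 + (3 + d) = -5 + d)
A(4)² = (-5 + 4)² = (-1)² = 1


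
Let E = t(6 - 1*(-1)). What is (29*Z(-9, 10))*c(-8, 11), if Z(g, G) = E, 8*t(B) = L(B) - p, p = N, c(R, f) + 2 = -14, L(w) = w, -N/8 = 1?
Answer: -870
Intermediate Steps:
N = -8 (N = -8*1 = -8)
c(R, f) = -16 (c(R, f) = -2 - 14 = -16)
p = -8
t(B) = 1 + B/8 (t(B) = (B - 1*(-8))/8 = (B + 8)/8 = (8 + B)/8 = 1 + B/8)
E = 15/8 (E = 1 + (6 - 1*(-1))/8 = 1 + (6 + 1)/8 = 1 + (⅛)*7 = 1 + 7/8 = 15/8 ≈ 1.8750)
Z(g, G) = 15/8
(29*Z(-9, 10))*c(-8, 11) = (29*(15/8))*(-16) = (435/8)*(-16) = -870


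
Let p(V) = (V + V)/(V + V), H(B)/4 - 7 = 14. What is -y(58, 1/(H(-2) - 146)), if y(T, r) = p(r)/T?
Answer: -1/58 ≈ -0.017241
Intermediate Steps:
H(B) = 84 (H(B) = 28 + 4*14 = 28 + 56 = 84)
p(V) = 1 (p(V) = (2*V)/((2*V)) = (2*V)*(1/(2*V)) = 1)
y(T, r) = 1/T
-y(58, 1/(H(-2) - 146)) = -1/58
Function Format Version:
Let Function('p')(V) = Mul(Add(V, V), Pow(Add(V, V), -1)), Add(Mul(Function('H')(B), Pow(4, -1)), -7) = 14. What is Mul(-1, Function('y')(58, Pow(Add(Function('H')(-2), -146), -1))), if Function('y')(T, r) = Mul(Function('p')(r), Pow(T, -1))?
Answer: Rational(-1, 58) ≈ -0.017241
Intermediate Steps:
Function('H')(B) = 84 (Function('H')(B) = Add(28, Mul(4, 14)) = Add(28, 56) = 84)
Function('p')(V) = 1 (Function('p')(V) = Mul(Mul(2, V), Pow(Mul(2, V), -1)) = Mul(Mul(2, V), Mul(Rational(1, 2), Pow(V, -1))) = 1)
Function('y')(T, r) = Pow(T, -1) (Function('y')(T, r) = Mul(1, Pow(T, -1)) = Pow(T, -1))
Mul(-1, Function('y')(58, Pow(Add(Function('H')(-2), -146), -1))) = Mul(-1, Pow(58, -1)) = Mul(-1, Rational(1, 58)) = Rational(-1, 58)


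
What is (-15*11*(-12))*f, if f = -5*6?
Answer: -59400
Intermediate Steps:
f = -30
(-15*11*(-12))*f = (-15*11*(-12))*(-30) = -165*(-12)*(-30) = 1980*(-30) = -59400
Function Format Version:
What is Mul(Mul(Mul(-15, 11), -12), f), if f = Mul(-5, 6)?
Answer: -59400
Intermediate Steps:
f = -30
Mul(Mul(Mul(-15, 11), -12), f) = Mul(Mul(Mul(-15, 11), -12), -30) = Mul(Mul(-165, -12), -30) = Mul(1980, -30) = -59400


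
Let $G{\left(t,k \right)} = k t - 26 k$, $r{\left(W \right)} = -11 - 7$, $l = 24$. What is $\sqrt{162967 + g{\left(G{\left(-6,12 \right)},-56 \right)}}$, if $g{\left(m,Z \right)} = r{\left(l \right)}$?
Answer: $\sqrt{162949} \approx 403.67$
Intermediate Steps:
$r{\left(W \right)} = -18$
$G{\left(t,k \right)} = - 26 k + k t$
$g{\left(m,Z \right)} = -18$
$\sqrt{162967 + g{\left(G{\left(-6,12 \right)},-56 \right)}} = \sqrt{162967 - 18} = \sqrt{162949}$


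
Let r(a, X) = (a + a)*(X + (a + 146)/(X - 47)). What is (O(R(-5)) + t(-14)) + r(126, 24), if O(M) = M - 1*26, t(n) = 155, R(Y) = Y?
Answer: 73412/23 ≈ 3191.8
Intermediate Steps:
O(M) = -26 + M (O(M) = M - 26 = -26 + M)
r(a, X) = 2*a*(X + (146 + a)/(-47 + X)) (r(a, X) = (2*a)*(X + (146 + a)/(-47 + X)) = 2*a*(X + (146 + a)/(-47 + X)))
(O(R(-5)) + t(-14)) + r(126, 24) = ((-26 - 5) + 155) + 2*126*(146 + 126 + 24² - 47*24)/(-47 + 24) = (-31 + 155) + 2*126*(146 + 126 + 576 - 1128)/(-23) = 124 + 2*126*(-1/23)*(-280) = 124 + 70560/23 = 73412/23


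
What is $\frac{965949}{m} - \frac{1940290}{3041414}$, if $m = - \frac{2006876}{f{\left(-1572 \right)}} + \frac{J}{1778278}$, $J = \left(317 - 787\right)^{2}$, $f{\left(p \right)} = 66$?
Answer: $- \frac{43966158411439071181}{1356762946744667624} \approx -32.405$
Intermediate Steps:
$J = 220900$ ($J = \left(317 - 787\right)^{2} = \left(-470\right)^{2} = 220900$)
$m = - \frac{892192215032}{29341587}$ ($m = - \frac{2006876}{66} + \frac{220900}{1778278} = \left(-2006876\right) \frac{1}{66} + 220900 \cdot \frac{1}{1778278} = - \frac{1003438}{33} + \frac{110450}{889139} = - \frac{892192215032}{29341587} \approx -30407.0$)
$\frac{965949}{m} - \frac{1940290}{3041414} = \frac{965949}{- \frac{892192215032}{29341587}} - \frac{1940290}{3041414} = 965949 \left(- \frac{29341587}{892192215032}\right) - \frac{970145}{1520707} = - \frac{28342476621063}{892192215032} - \frac{970145}{1520707} = - \frac{43966158411439071181}{1356762946744667624}$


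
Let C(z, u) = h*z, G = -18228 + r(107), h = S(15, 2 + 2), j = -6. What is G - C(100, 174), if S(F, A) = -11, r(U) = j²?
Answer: -17092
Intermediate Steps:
r(U) = 36 (r(U) = (-6)² = 36)
h = -11
G = -18192 (G = -18228 + 36 = -18192)
C(z, u) = -11*z
G - C(100, 174) = -18192 - (-11)*100 = -18192 - 1*(-1100) = -18192 + 1100 = -17092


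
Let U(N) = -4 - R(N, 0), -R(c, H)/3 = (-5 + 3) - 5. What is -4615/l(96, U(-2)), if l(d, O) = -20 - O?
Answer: -923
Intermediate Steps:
R(c, H) = 21 (R(c, H) = -3*((-5 + 3) - 5) = -3*(-2 - 5) = -3*(-7) = 21)
U(N) = -25 (U(N) = -4 - 1*21 = -4 - 21 = -25)
-4615/l(96, U(-2)) = -4615/(-20 - 1*(-25)) = -4615/(-20 + 25) = -4615/5 = -4615*1/5 = -923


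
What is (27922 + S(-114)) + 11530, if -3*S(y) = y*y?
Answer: 35120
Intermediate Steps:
S(y) = -y²/3 (S(y) = -y*y/3 = -y²/3)
(27922 + S(-114)) + 11530 = (27922 - ⅓*(-114)²) + 11530 = (27922 - ⅓*12996) + 11530 = (27922 - 4332) + 11530 = 23590 + 11530 = 35120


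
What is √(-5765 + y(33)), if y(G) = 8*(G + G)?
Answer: I*√5237 ≈ 72.367*I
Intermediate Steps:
y(G) = 16*G (y(G) = 8*(2*G) = 16*G)
√(-5765 + y(33)) = √(-5765 + 16*33) = √(-5765 + 528) = √(-5237) = I*√5237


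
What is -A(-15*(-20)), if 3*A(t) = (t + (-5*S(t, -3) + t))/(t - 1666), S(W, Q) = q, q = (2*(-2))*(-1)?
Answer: 290/2049 ≈ 0.14153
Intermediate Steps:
q = 4 (q = -4*(-1) = 4)
S(W, Q) = 4
A(t) = (-20 + 2*t)/(3*(-1666 + t)) (A(t) = ((t + (-5*4 + t))/(t - 1666))/3 = ((t + (-20 + t))/(-1666 + t))/3 = ((-20 + 2*t)/(-1666 + t))/3 = (-20 + 2*t)/(3*(-1666 + t)))
-A(-15*(-20)) = -2*(-10 - 15*(-20))/(3*(-1666 - 15*(-20))) = -2*(-10 + 300)/(3*(-1666 + 300)) = -2*290/(3*(-1366)) = -2*(-1)*290/(3*1366) = -1*(-290/2049) = 290/2049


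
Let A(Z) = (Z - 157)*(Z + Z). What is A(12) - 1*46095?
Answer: -49575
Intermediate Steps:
A(Z) = 2*Z*(-157 + Z) (A(Z) = (-157 + Z)*(2*Z) = 2*Z*(-157 + Z))
A(12) - 1*46095 = 2*12*(-157 + 12) - 1*46095 = 2*12*(-145) - 46095 = -3480 - 46095 = -49575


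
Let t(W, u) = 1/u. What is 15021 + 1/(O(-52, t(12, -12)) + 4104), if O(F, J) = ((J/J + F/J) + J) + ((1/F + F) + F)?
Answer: 2709352830/180371 ≈ 15021.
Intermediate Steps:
O(F, J) = 1 + J + 1/F + 2*F + F/J (O(F, J) = ((1 + F/J) + J) + ((F + 1/F) + F) = (1 + J + F/J) + (1/F + 2*F) = 1 + J + 1/F + 2*F + F/J)
15021 + 1/(O(-52, t(12, -12)) + 4104) = 15021 + 1/((1 + 1/(-12) + 1/(-52) + 2*(-52) - 52/(1/(-12))) + 4104) = 15021 + 1/((1 - 1/12 - 1/52 - 104 - 52/(-1/12)) + 4104) = 15021 + 1/((1 - 1/12 - 1/52 - 104 - 52*(-12)) + 4104) = 15021 + 1/((1 - 1/12 - 1/52 - 104 + 624) + 4104) = 15021 + 1/(20315/39 + 4104) = 15021 + 1/(180371/39) = 15021 + 39/180371 = 2709352830/180371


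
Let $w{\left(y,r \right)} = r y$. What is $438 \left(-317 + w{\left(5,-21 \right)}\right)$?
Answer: $-184836$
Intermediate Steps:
$438 \left(-317 + w{\left(5,-21 \right)}\right) = 438 \left(-317 - 105\right) = 438 \left(-422\right) = -184836$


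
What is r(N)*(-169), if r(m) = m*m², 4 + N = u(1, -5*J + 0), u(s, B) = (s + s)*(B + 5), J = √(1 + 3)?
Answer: 463736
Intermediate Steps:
J = 2 (J = √4 = 2)
u(s, B) = 2*s*(5 + B) (u(s, B) = (2*s)*(5 + B) = 2*s*(5 + B))
N = -14 (N = -4 + 2*1*(5 + (-5*2 + 0)) = -4 + 2*1*(5 + (-10 + 0)) = -4 + 2*1*(5 - 10) = -4 + 2*1*(-5) = -4 - 10 = -14)
r(m) = m³
r(N)*(-169) = (-14)³*(-169) = -2744*(-169) = 463736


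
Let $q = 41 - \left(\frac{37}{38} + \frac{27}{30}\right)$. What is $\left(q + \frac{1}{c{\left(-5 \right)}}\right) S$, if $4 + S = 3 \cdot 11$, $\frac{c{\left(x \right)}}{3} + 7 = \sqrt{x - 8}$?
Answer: $\frac{20030213}{17670} - \frac{29 i \sqrt{13}}{186} \approx 1133.6 - 0.56216 i$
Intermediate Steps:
$c{\left(x \right)} = -21 + 3 \sqrt{-8 + x}$ ($c{\left(x \right)} = -21 + 3 \sqrt{x - 8} = -21 + 3 \sqrt{-8 + x}$)
$S = 29$ ($S = -4 + 3 \cdot 11 = -4 + 33 = 29$)
$q = \frac{3717}{95}$ ($q = 41 - \left(37 \cdot \frac{1}{38} + 27 \cdot \frac{1}{30}\right) = 41 - \left(\frac{37}{38} + \frac{9}{10}\right) = 41 - \frac{178}{95} = \frac{3717}{95} \approx 39.126$)
$\left(q + \frac{1}{c{\left(-5 \right)}}\right) S = \left(\frac{3717}{95} + \frac{1}{-21 + 3 \sqrt{-8 - 5}}\right) 29 = \left(\frac{3717}{95} + \frac{1}{-21 + 3 \sqrt{-13}}\right) 29 = \left(\frac{3717}{95} + \frac{1}{-21 + 3 i \sqrt{13}}\right) 29 = \frac{107793}{95} + \frac{29}{-21 + 3 i \sqrt{13}}$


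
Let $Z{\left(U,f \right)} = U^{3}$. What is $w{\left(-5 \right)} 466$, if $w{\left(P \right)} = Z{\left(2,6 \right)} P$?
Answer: $-18640$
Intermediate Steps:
$w{\left(P \right)} = 8 P$ ($w{\left(P \right)} = 2^{3} P = 8 P$)
$w{\left(-5 \right)} 466 = 8 \left(-5\right) 466 = \left(-40\right) 466 = -18640$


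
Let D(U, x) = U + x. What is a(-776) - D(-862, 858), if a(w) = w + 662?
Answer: -110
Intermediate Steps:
a(w) = 662 + w
a(-776) - D(-862, 858) = (662 - 776) - (-862 + 858) = -114 - 1*(-4) = -114 + 4 = -110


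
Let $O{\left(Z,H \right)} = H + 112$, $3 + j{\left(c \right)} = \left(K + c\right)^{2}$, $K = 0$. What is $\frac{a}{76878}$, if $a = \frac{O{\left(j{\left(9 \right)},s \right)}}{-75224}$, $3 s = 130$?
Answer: $- \frac{233}{8674606008} \approx -2.686 \cdot 10^{-8}$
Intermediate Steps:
$s = \frac{130}{3}$ ($s = \frac{1}{3} \cdot 130 = \frac{130}{3} \approx 43.333$)
$j{\left(c \right)} = -3 + c^{2}$ ($j{\left(c \right)} = -3 + \left(0 + c\right)^{2} = -3 + c^{2}$)
$O{\left(Z,H \right)} = 112 + H$
$a = - \frac{233}{112836}$ ($a = \frac{112 + \frac{130}{3}}{-75224} = \frac{466}{3} \left(- \frac{1}{75224}\right) = - \frac{233}{112836} \approx -0.0020649$)
$\frac{a}{76878} = - \frac{233}{112836 \cdot 76878} = \left(- \frac{233}{112836}\right) \frac{1}{76878} = - \frac{233}{8674606008}$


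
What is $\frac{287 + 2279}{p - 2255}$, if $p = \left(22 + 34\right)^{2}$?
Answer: $\frac{2566}{881} \approx 2.9126$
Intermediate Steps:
$p = 3136$ ($p = 56^{2} = 3136$)
$\frac{287 + 2279}{p - 2255} = \frac{287 + 2279}{3136 - 2255} = \frac{2566}{881}$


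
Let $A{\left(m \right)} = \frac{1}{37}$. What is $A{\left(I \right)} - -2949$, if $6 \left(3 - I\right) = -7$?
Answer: $\frac{109114}{37} \approx 2949.0$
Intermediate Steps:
$I = \frac{25}{6}$ ($I = 3 - - \frac{7}{6} = 3 + \frac{7}{6} = \frac{25}{6} \approx 4.1667$)
$A{\left(m \right)} = \frac{1}{37}$
$A{\left(I \right)} - -2949 = \frac{1}{37} - -2949 = \frac{1}{37} + 2949 = \frac{109114}{37}$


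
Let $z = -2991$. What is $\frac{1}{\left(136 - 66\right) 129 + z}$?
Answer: $\frac{1}{6039} \approx 0.00016559$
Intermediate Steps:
$\frac{1}{\left(136 - 66\right) 129 + z} = \frac{1}{\left(136 - 66\right) 129 - 2991} = \frac{1}{70 \cdot 129 - 2991} = \frac{1}{9030 - 2991} = \frac{1}{6039}$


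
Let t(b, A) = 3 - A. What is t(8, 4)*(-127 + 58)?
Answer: 69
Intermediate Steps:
t(8, 4)*(-127 + 58) = (3 - 1*4)*(-127 + 58) = (3 - 4)*(-69) = -1*(-69) = 69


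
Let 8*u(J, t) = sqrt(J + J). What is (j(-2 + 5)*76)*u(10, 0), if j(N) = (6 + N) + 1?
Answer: 190*sqrt(5) ≈ 424.85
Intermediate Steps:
j(N) = 7 + N
u(J, t) = sqrt(2)*sqrt(J)/8 (u(J, t) = sqrt(J + J)/8 = sqrt(2*J)/8 = (sqrt(2)*sqrt(J))/8 = sqrt(2)*sqrt(J)/8)
(j(-2 + 5)*76)*u(10, 0) = ((7 + (-2 + 5))*76)*(sqrt(2)*sqrt(10)/8) = ((7 + 3)*76)*(sqrt(5)/4) = (10*76)*(sqrt(5)/4) = 760*(sqrt(5)/4) = 190*sqrt(5)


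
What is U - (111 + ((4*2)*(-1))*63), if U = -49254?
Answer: -48861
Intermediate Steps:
U - (111 + ((4*2)*(-1))*63) = -49254 - (111 + ((4*2)*(-1))*63) = -49254 - (111 + (8*(-1))*63) = -49254 - (111 - 8*63) = -49254 - (111 - 504) = -49254 - 1*(-393) = -49254 + 393 = -48861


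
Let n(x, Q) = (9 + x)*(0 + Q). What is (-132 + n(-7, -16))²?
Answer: 26896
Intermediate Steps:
n(x, Q) = Q*(9 + x) (n(x, Q) = (9 + x)*Q = Q*(9 + x))
(-132 + n(-7, -16))² = (-132 - 16*(9 - 7))² = (-132 - 16*2)² = (-132 - 32)² = (-164)² = 26896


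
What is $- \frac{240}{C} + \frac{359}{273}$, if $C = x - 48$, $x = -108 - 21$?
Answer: $\frac{43021}{16107} \approx 2.671$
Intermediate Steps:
$x = -129$ ($x = -108 - 21 = -129$)
$C = -177$ ($C = -129 - 48 = -177$)
$- \frac{240}{C} + \frac{359}{273} = - \frac{240}{-177} + \frac{359}{273} = \left(-240\right) \left(- \frac{1}{177}\right) + 359 \cdot \frac{1}{273} = \frac{80}{59} + \frac{359}{273} = \frac{43021}{16107}$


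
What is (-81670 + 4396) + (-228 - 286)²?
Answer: 186922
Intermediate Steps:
(-81670 + 4396) + (-228 - 286)² = -77274 + (-514)² = -77274 + 264196 = 186922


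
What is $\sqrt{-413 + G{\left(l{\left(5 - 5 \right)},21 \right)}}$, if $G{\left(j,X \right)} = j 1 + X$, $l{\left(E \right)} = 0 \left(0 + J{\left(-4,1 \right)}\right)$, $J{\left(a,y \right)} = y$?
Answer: $14 i \sqrt{2} \approx 19.799 i$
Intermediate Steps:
$l{\left(E \right)} = 0$ ($l{\left(E \right)} = 0 \left(0 + 1\right) = 0 \cdot 1 = 0$)
$G{\left(j,X \right)} = X + j$ ($G{\left(j,X \right)} = j + X = X + j$)
$\sqrt{-413 + G{\left(l{\left(5 - 5 \right)},21 \right)}} = \sqrt{-413 + \left(21 + 0\right)} = \sqrt{-413 + 21} = \sqrt{-392} = 14 i \sqrt{2}$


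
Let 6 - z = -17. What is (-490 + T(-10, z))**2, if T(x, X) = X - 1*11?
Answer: 228484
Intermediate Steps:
z = 23 (z = 6 - 1*(-17) = 6 + 17 = 23)
T(x, X) = -11 + X (T(x, X) = X - 11 = -11 + X)
(-490 + T(-10, z))**2 = (-490 + (-11 + 23))**2 = (-490 + 12)**2 = (-478)**2 = 228484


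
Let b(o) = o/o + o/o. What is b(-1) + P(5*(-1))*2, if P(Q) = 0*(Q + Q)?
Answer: 2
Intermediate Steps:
P(Q) = 0 (P(Q) = 0*(2*Q) = 0)
b(o) = 2 (b(o) = 1 + 1 = 2)
b(-1) + P(5*(-1))*2 = 2 + 0*2 = 2 + 0 = 2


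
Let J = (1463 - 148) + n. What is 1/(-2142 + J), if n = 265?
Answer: -1/562 ≈ -0.0017794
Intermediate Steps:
J = 1580 (J = (1463 - 148) + 265 = 1315 + 265 = 1580)
1/(-2142 + J) = 1/(-2142 + 1580) = 1/(-562) = -1/562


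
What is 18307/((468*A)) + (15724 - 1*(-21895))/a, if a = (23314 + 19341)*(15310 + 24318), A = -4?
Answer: -7736210931403/791075535120 ≈ -9.7794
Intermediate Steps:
a = 1690332340 (a = 42655*39628 = 1690332340)
18307/((468*A)) + (15724 - 1*(-21895))/a = 18307/((468*(-4))) + (15724 - 1*(-21895))/1690332340 = 18307/(-1872) + (15724 + 21895)*(1/1690332340) = 18307*(-1/1872) + 37619*(1/1690332340) = -18307/1872 + 37619/1690332340 = -7736210931403/791075535120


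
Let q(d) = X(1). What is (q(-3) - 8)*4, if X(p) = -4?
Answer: -48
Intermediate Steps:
q(d) = -4
(q(-3) - 8)*4 = (-4 - 8)*4 = -12*4 = -48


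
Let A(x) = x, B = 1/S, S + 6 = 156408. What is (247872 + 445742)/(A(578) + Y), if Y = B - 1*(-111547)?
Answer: 108482616828/17536574251 ≈ 6.1861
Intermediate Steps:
S = 156402 (S = -6 + 156408 = 156402)
B = 1/156402 ≈ 6.3938e-6
Y = 17446173895/156402 (Y = 1/156402 - 1*(-111547) = 1/156402 + 111547 = 17446173895/156402 ≈ 1.1155e+5)
(247872 + 445742)/(A(578) + Y) = (247872 + 445742)/(578 + 17446173895/156402) = 693614/(17536574251/156402) = 693614*(156402/17536574251) = 108482616828/17536574251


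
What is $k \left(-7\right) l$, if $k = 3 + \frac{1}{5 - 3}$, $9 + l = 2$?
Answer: $\frac{343}{2} \approx 171.5$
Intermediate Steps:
$l = -7$ ($l = -9 + 2 = -7$)
$k = \frac{7}{2}$ ($k = 3 + \frac{1}{2} = \frac{7}{2} \approx 3.5$)
$k \left(-7\right) l = \frac{7}{2} \left(-7\right) \left(-7\right) = \left(- \frac{49}{2}\right) \left(-7\right) = \frac{343}{2}$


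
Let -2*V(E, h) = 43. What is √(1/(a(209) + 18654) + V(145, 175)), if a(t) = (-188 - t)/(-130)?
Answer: I*√505906434437614/4850834 ≈ 4.6368*I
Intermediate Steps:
a(t) = 94/65 + t/130 (a(t) = (-188 - t)*(-1/130) = 94/65 + t/130)
V(E, h) = -43/2 (V(E, h) = -½*43 = -43/2)
√(1/(a(209) + 18654) + V(145, 175)) = √(1/((94/65 + (1/130)*209) + 18654) - 43/2) = √(1/((94/65 + 209/130) + 18654) - 43/2) = √(1/(397/130 + 18654) - 43/2) = √(1/(2425417/130) - 43/2) = √(130/2425417 - 43/2) = √(-104292671/4850834) = I*√505906434437614/4850834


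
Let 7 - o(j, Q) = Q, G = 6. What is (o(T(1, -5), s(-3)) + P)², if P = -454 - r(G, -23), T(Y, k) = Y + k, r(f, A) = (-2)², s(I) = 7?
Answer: 209764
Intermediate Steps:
r(f, A) = 4
o(j, Q) = 7 - Q
P = -458 (P = -454 - 1*4 = -454 - 4 = -458)
(o(T(1, -5), s(-3)) + P)² = ((7 - 1*7) - 458)² = ((7 - 7) - 458)² = (0 - 458)² = (-458)² = 209764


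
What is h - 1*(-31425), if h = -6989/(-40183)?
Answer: 1262757764/40183 ≈ 31425.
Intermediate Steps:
h = 6989/40183 (h = -6989*(-1/40183) = 6989/40183 ≈ 0.17393)
h - 1*(-31425) = 6989/40183 - 1*(-31425) = 6989/40183 + 31425 = 1262757764/40183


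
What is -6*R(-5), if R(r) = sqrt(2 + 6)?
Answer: -12*sqrt(2) ≈ -16.971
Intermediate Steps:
R(r) = 2*sqrt(2) (R(r) = sqrt(8) = 2*sqrt(2))
-6*R(-5) = -12*sqrt(2)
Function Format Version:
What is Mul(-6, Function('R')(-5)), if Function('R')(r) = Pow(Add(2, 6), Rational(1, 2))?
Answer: Mul(-12, Pow(2, Rational(1, 2))) ≈ -16.971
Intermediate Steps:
Function('R')(r) = Mul(2, Pow(2, Rational(1, 2))) (Function('R')(r) = Pow(8, Rational(1, 2)) = Mul(2, Pow(2, Rational(1, 2))))
Mul(-6, Function('R')(-5)) = Mul(-6, Mul(2, Pow(2, Rational(1, 2)))) = Mul(-12, Pow(2, Rational(1, 2)))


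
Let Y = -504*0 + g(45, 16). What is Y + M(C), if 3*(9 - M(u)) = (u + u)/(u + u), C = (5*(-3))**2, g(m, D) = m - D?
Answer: 113/3 ≈ 37.667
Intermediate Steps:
C = 225 (C = (-15)**2 = 225)
Y = 29 (Y = -504*0 + (45 - 1*16) = 0 + (45 - 16) = 0 + 29 = 29)
M(u) = 26/3 (M(u) = 9 - (u + u)/(3*(u + u)) = 9 - 2*u/(3*(2*u)) = 9 - 2*u*1/(2*u)/3 = 9 - 1/3*1 = 9 - 1/3 = 26/3)
Y + M(C) = 29 + 26/3 = 113/3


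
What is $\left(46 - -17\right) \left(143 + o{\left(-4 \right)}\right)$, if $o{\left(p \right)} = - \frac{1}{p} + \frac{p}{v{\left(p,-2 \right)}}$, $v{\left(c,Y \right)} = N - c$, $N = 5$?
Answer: $\frac{35987}{4} \approx 8996.8$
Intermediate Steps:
$v{\left(c,Y \right)} = 5 - c$
$o{\left(p \right)} = - \frac{1}{p} + \frac{p}{5 - p}$
$\left(46 - -17\right) \left(143 + o{\left(-4 \right)}\right) = \left(46 - -17\right) \left(143 + \frac{5 - -4 - \left(-4\right)^{2}}{\left(-4\right) \left(-5 - 4\right)}\right) = \left(46 + 17\right) \left(143 - \frac{5 + 4 - 16}{4 \left(-9\right)}\right) = 63 \left(143 - - \frac{5 + 4 - 16}{36}\right) = 63 \left(143 - \left(- \frac{1}{36}\right) \left(-7\right)\right) = 63 \left(143 - \frac{7}{36}\right) = 63 \cdot \frac{5141}{36} = \frac{35987}{4}$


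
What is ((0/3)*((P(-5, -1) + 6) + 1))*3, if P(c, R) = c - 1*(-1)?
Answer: 0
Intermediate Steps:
P(c, R) = 1 + c (P(c, R) = c + 1 = 1 + c)
((0/3)*((P(-5, -1) + 6) + 1))*3 = ((0/3)*(((1 - 5) + 6) + 1))*3 = ((0*(⅓))*((-4 + 6) + 1))*3 = (0*(2 + 1))*3 = (0*3)*3 = 0*3 = 0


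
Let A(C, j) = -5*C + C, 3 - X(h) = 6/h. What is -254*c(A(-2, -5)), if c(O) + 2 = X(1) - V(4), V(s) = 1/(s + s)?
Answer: 5207/4 ≈ 1301.8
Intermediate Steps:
X(h) = 3 - 6/h
V(s) = 1/(2*s)
A(C, j) = -4*C
c(O) = -41/8 (c(O) = -2 + ((3 - 6/1) - 1/(2*4)) = -2 + ((3 - 6*1) - 1/(2*4)) = -2 + ((3 - 6) - 1*⅛) = -2 + (-3 - ⅛) = -2 - 25/8 = -41/8)
-254*c(A(-2, -5)) = -254*(-41/8) = 5207/4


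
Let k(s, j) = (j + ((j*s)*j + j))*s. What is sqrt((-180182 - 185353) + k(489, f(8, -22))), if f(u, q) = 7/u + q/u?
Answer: 75*sqrt(5385)/8 ≈ 687.96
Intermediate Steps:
k(s, j) = s*(2*j + s*j**2) (k(s, j) = (j + (s*j**2 + j))*s = (j + (j + s*j**2))*s = (2*j + s*j**2)*s = s*(2*j + s*j**2))
sqrt((-180182 - 185353) + k(489, f(8, -22))) = sqrt((-180182 - 185353) + ((7 - 22)/8)*489*(2 + ((7 - 22)/8)*489)) = sqrt(-365535 + ((1/8)*(-15))*489*(2 + ((1/8)*(-15))*489)) = sqrt(-365535 - 15/8*489*(2 - 15/8*489)) = sqrt(-365535 - 15/8*489*(2 - 7335/8)) = sqrt(-365535 - 15/8*489*(-7319/8)) = sqrt(-365535 + 53684865/64) = sqrt(30290625/64) = 75*sqrt(5385)/8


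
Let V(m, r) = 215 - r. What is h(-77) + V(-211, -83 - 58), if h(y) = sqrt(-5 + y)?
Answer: 356 + I*sqrt(82) ≈ 356.0 + 9.0554*I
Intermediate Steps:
h(-77) + V(-211, -83 - 58) = sqrt(-5 - 77) + (215 - (-83 - 58)) = sqrt(-82) + (215 - 1*(-141)) = I*sqrt(82) + (215 + 141) = I*sqrt(82) + 356 = 356 + I*sqrt(82)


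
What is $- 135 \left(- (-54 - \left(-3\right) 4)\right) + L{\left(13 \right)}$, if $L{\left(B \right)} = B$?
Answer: $-5657$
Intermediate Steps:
$- 135 \left(- (-54 - \left(-3\right) 4)\right) + L{\left(13 \right)} = - 135 \left(- (-54 - \left(-3\right) 4)\right) + 13 = - 135 \left(- (-54 - -12)\right) + 13 = - 135 \left(- (-54 + 12)\right) + 13 = - 135 \left(\left(-1\right) \left(-42\right)\right) + 13 = \left(-135\right) 42 + 13 = -5670 + 13 = -5657$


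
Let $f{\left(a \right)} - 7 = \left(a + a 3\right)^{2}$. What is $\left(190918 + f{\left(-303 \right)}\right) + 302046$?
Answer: $1961915$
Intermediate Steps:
$f{\left(a \right)} = 7 + 16 a^{2}$ ($f{\left(a \right)} = 7 + \left(a + a 3\right)^{2} = 7 + \left(a + 3 a\right)^{2} = 7 + \left(4 a\right)^{2} = 7 + 16 a^{2}$)
$\left(190918 + f{\left(-303 \right)}\right) + 302046 = \left(190918 + \left(7 + 16 \left(-303\right)^{2}\right)\right) + 302046 = \left(190918 + \left(7 + 16 \cdot 91809\right)\right) + 302046 = \left(190918 + \left(7 + 1468944\right)\right) + 302046 = \left(190918 + 1468951\right) + 302046 = 1659869 + 302046 = 1961915$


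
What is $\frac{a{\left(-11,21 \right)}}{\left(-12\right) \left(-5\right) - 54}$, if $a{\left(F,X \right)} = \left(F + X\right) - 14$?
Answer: $- \frac{2}{3} \approx -0.66667$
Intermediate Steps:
$a{\left(F,X \right)} = -14 + F + X$
$\frac{a{\left(-11,21 \right)}}{\left(-12\right) \left(-5\right) - 54} = \frac{-14 - 11 + 21}{\left(-12\right) \left(-5\right) - 54} = - \frac{4}{60 - 54} = - \frac{4}{6} = \left(-4\right) \frac{1}{6} = - \frac{2}{3}$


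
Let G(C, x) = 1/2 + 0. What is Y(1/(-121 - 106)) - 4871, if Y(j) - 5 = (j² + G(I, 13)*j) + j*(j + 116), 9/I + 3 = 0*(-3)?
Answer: -501533115/103058 ≈ -4866.5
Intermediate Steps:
I = -3 (I = 9/(-3 + 0*(-3)) = 9/(-3 + 0) = 9/(-3) = 9*(-⅓) = -3)
G(C, x) = ½ (G(C, x) = ½ + 0 = ½)
Y(j) = 5 + j² + j/2 + j*(116 + j) (Y(j) = 5 + ((j² + j/2) + j*(j + 116)) = 5 + ((j² + j/2) + j*(116 + j)) = 5 + (j² + j/2 + j*(116 + j)) = 5 + j² + j/2 + j*(116 + j))
Y(1/(-121 - 106)) - 4871 = (5 + 2*(1/(-121 - 106))² + 233/(2*(-121 - 106))) - 4871 = (5 + 2*(1/(-227))² + (233/2)/(-227)) - 4871 = (5 + 2*(-1/227)² + (233/2)*(-1/227)) - 4871 = (5 + 2*(1/51529) - 233/454) - 4871 = (5 + 2/51529 - 233/454) - 4871 = 462403/103058 - 4871 = -501533115/103058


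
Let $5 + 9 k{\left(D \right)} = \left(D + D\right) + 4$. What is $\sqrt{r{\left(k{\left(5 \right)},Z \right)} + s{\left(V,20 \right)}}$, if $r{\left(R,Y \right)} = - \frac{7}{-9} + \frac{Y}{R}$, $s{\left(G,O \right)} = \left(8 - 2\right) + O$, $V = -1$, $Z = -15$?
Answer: $\frac{\sqrt{106}}{3} \approx 3.4319$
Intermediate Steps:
$s{\left(G,O \right)} = 6 + O$
$k{\left(D \right)} = - \frac{1}{9} + \frac{2 D}{9}$ ($k{\left(D \right)} = - \frac{5}{9} + \frac{\left(D + D\right) + 4}{9} = - \frac{5}{9} + \frac{2 D + 4}{9} = - \frac{5}{9} + \frac{4 + 2 D}{9} = - \frac{5}{9} + \left(\frac{4}{9} + \frac{2 D}{9}\right) = - \frac{1}{9} + \frac{2 D}{9}$)
$r{\left(R,Y \right)} = \frac{7}{9} + \frac{Y}{R}$ ($r{\left(R,Y \right)} = \left(-7\right) \left(- \frac{1}{9}\right) + \frac{Y}{R} = \frac{7}{9} + \frac{Y}{R}$)
$\sqrt{r{\left(k{\left(5 \right)},Z \right)} + s{\left(V,20 \right)}} = \sqrt{\left(\frac{7}{9} - \frac{15}{- \frac{1}{9} + \frac{2}{9} \cdot 5}\right) + \left(6 + 20\right)} = \sqrt{\left(\frac{7}{9} - \frac{15}{- \frac{1}{9} + \frac{10}{9}}\right) + 26} = \sqrt{\left(\frac{7}{9} - \frac{15}{1}\right) + 26} = \sqrt{\left(\frac{7}{9} - 15\right) + 26} = \sqrt{- \frac{128}{9} + 26} = \sqrt{\frac{106}{9}} = \frac{\sqrt{106}}{3}$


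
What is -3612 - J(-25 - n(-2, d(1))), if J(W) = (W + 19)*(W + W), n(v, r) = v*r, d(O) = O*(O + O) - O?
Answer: -3796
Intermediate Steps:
d(O) = -O + 2*O² (d(O) = O*(2*O) - O = 2*O² - O = -O + 2*O²)
n(v, r) = r*v
J(W) = 2*W*(19 + W) (J(W) = (19 + W)*(2*W) = 2*W*(19 + W))
-3612 - J(-25 - n(-2, d(1))) = -3612 - 2*(-25 - 1*(-1 + 2*1)*(-2))*(19 + (-25 - 1*(-1 + 2*1)*(-2))) = -3612 - 2*(-25 - 1*(-1 + 2)*(-2))*(19 + (-25 - 1*(-1 + 2)*(-2))) = -3612 - 2*(-25 - 1*1*(-2))*(19 + (-25 - 1*1*(-2))) = -3612 - 2*(-25 - (-2))*(19 + (-25 - (-2))) = -3612 - 2*(-25 - 1*(-2))*(19 + (-25 - 1*(-2))) = -3612 - 2*(-25 + 2)*(19 + (-25 + 2)) = -3612 - 2*(-23)*(19 - 23) = -3612 - 2*(-23)*(-4) = -3612 - 1*184 = -3612 - 184 = -3796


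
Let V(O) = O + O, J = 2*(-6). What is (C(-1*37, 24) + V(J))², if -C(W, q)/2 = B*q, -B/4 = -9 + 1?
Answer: 2433600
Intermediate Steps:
B = 32 (B = -4*(-9 + 1) = -4*(-8) = 32)
J = -12
C(W, q) = -64*q
V(O) = 2*O
(C(-1*37, 24) + V(J))² = (-64*24 + 2*(-12))² = (-1536 - 24)² = (-1560)² = 2433600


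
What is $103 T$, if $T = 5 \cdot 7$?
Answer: $3605$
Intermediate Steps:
$T = 35$
$103 T = 103 \cdot 35 = 3605$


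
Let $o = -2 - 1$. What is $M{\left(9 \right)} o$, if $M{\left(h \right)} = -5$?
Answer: $15$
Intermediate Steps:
$o = -3$ ($o = -2 - 1 = -3$)
$M{\left(9 \right)} o = \left(-5\right) \left(-3\right) = 15$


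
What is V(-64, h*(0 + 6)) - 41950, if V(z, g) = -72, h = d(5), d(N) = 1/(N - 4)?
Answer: -42022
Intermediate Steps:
d(N) = 1/(-4 + N)
h = 1 (h = 1/(-4 + 5) = 1/1 = 1)
V(-64, h*(0 + 6)) - 41950 = -72 - 41950 = -42022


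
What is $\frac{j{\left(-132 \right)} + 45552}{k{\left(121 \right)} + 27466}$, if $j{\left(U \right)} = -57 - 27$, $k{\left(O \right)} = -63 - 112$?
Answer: $\frac{15156}{9097} \approx 1.666$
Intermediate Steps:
$k{\left(O \right)} = -175$
$j{\left(U \right)} = -84$
$\frac{j{\left(-132 \right)} + 45552}{k{\left(121 \right)} + 27466} = \frac{-84 + 45552}{-175 + 27466} = \frac{45468}{27291} = 45468 \cdot \frac{1}{27291} = \frac{15156}{9097}$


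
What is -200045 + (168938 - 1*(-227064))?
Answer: 195957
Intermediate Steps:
-200045 + (168938 - 1*(-227064)) = -200045 + (168938 + 227064) = -200045 + 396002 = 195957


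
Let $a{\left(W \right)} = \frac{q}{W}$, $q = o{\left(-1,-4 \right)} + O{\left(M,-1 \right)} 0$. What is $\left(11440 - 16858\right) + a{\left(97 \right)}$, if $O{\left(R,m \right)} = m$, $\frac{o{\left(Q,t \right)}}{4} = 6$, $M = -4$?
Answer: $- \frac{525522}{97} \approx -5417.8$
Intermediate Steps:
$o{\left(Q,t \right)} = 24$ ($o{\left(Q,t \right)} = 4 \cdot 6 = 24$)
$q = 24$ ($q = 24 - 0 = 24 + 0 = 24$)
$a{\left(W \right)} = \frac{24}{W}$
$\left(11440 - 16858\right) + a{\left(97 \right)} = \left(11440 - 16858\right) + \frac{24}{97} = -5418 + 24 \cdot \frac{1}{97} = -5418 + \frac{24}{97} = - \frac{525522}{97}$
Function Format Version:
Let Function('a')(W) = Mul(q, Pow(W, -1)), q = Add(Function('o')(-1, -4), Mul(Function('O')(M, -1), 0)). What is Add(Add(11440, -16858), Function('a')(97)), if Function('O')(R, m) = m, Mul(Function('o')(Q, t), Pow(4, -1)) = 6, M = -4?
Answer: Rational(-525522, 97) ≈ -5417.8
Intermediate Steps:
Function('o')(Q, t) = 24 (Function('o')(Q, t) = Mul(4, 6) = 24)
q = 24 (q = Add(24, Mul(-1, 0)) = Add(24, 0) = 24)
Function('a')(W) = Mul(24, Pow(W, -1))
Add(Add(11440, -16858), Function('a')(97)) = Add(Add(11440, -16858), Mul(24, Pow(97, -1))) = Add(-5418, Mul(24, Rational(1, 97))) = Add(-5418, Rational(24, 97)) = Rational(-525522, 97)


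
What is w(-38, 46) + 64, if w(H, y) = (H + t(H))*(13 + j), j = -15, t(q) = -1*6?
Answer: 152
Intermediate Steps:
t(q) = -6
w(H, y) = 12 - 2*H (w(H, y) = (H - 6)*(13 - 15) = (-6 + H)*(-2) = 12 - 2*H)
w(-38, 46) + 64 = (12 - 2*(-38)) + 64 = (12 + 76) + 64 = 88 + 64 = 152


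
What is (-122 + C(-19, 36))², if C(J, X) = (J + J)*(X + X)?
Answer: 8168164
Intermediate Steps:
C(J, X) = 4*J*X (C(J, X) = (2*J)*(2*X) = 4*J*X)
(-122 + C(-19, 36))² = (-122 + 4*(-19)*36)² = (-122 - 2736)² = (-2858)² = 8168164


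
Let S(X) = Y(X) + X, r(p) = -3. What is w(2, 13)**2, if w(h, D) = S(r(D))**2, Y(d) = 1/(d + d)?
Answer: 130321/1296 ≈ 100.56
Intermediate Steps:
Y(d) = 1/(2*d)
S(X) = X + 1/(2*X) (S(X) = 1/(2*X) + X = X + 1/(2*X))
w(h, D) = 361/36 (w(h, D) = (-3 + (1/2)/(-3))**2 = (-3 + (1/2)*(-1/3))**2 = (-3 - 1/6)**2 = (-19/6)**2 = 361/36)
w(2, 13)**2 = (361/36)**2 = 130321/1296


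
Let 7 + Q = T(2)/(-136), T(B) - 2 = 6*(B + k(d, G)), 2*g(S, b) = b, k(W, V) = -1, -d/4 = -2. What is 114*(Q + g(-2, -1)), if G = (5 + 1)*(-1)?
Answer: -14649/17 ≈ -861.71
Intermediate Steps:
d = 8 (d = -4*(-2) = 8)
G = -6 (G = 6*(-1) = -6)
g(S, b) = b/2
T(B) = -4 + 6*B (T(B) = 2 + 6*(B - 1) = 2 + 6*(-1 + B) = 2 + (-6 + 6*B) = -4 + 6*B)
Q = -120/17 (Q = -7 + (-4 + 6*2)/(-136) = -7 + (-4 + 12)*(-1/136) = -7 + 8*(-1/136) = -7 - 1/17 = -120/17 ≈ -7.0588)
114*(Q + g(-2, -1)) = 114*(-120/17 + (½)*(-1)) = 114*(-120/17 - ½) = 114*(-257/34) = -14649/17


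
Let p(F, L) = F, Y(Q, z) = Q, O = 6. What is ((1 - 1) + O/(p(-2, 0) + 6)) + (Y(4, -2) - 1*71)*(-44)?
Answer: 5899/2 ≈ 2949.5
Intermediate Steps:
((1 - 1) + O/(p(-2, 0) + 6)) + (Y(4, -2) - 1*71)*(-44) = ((1 - 1) + 6/(-2 + 6)) + (4 - 1*71)*(-44) = (0 + 6/4) + (4 - 71)*(-44) = (0 + (¼)*6) - 67*(-44) = (0 + 3/2) + 2948 = 3/2 + 2948 = 5899/2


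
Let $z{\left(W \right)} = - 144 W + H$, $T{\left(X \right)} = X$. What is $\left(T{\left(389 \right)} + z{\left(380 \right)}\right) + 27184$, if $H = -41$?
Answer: $-27188$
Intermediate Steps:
$z{\left(W \right)} = -41 - 144 W$ ($z{\left(W \right)} = - 144 W - 41 = -41 - 144 W$)
$\left(T{\left(389 \right)} + z{\left(380 \right)}\right) + 27184 = \left(389 - 54761\right) + 27184 = -54372 + 27184 = -27188$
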